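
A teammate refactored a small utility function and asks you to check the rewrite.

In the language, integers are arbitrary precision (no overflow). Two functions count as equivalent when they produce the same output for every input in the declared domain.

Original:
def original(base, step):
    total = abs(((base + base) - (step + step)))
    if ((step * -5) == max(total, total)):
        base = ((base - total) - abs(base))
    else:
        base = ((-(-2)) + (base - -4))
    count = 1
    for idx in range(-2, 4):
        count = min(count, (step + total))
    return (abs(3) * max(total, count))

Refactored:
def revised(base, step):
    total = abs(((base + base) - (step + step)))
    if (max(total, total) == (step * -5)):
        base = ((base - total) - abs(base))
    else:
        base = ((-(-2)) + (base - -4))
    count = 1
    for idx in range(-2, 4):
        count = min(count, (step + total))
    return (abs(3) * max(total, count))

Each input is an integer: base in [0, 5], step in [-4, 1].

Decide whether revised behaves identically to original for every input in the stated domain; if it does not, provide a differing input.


Changes here: same computation, different form; the full 36-point sweep finds no disagreement.
verdict: equivalent


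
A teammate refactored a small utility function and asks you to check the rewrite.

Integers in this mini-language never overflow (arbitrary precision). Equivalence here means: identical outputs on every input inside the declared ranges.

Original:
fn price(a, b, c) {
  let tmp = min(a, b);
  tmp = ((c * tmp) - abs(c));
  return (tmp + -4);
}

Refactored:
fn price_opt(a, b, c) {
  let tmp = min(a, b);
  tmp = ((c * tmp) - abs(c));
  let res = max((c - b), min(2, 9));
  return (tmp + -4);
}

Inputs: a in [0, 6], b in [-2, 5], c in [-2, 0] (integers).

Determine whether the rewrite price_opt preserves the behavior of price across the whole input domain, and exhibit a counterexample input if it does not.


The two versions differ — the changes include local variable names differ, min/max/abs usage differs, arithmetic usage differs, statement counts differ, constant usage differs.
As a probe, take a=4, b=4, c=0: price runs tmp=4, then tmp=0, then returns -4; price_opt runs tmp=4, then tmp=0, then res=2, then returns -4; both end at -4.
Sweeping the whole domain (168 inputs) finds no disagreement.
verdict: equivalent


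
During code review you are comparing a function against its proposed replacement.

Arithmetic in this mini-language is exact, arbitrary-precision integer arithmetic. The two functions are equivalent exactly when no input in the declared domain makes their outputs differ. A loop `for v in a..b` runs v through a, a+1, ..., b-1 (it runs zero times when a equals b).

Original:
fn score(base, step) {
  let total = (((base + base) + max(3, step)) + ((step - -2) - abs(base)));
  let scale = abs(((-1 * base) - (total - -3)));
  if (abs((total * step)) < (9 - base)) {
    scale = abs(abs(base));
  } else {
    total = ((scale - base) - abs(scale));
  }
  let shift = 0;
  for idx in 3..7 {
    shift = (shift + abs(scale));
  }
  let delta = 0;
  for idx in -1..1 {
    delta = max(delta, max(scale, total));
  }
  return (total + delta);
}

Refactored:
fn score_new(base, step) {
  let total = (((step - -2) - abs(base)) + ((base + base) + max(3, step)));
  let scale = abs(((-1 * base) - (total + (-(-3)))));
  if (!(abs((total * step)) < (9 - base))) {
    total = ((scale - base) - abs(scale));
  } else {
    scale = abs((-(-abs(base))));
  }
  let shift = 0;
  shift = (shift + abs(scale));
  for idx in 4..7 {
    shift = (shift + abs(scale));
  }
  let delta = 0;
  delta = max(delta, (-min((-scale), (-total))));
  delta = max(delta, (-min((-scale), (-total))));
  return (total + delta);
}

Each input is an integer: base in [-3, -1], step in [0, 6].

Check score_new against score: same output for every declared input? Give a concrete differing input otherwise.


The two versions differ — the changes include statement counts differ, plus arithmetic usage differs, plus loop structure differs, plus min/max/abs usage differs, plus boolean connective usage differs.
As a probe, take base=-3, step=3: score runs total = -1; scale = 1; (abs((total * step)) < (9 - base)) -> true; scale = 3; shift = 0; [idx=3]; shift = 3; [idx=4]; shift = 6; [idx=5]; shift = 9; [idx=6]; shift = 12; delta = 0; [idx=-1]; delta = 3; [idx=0]; delta = 3; return 2; score_new runs total = -1; scale = 1; (!(abs((total * step)) < (9 - base))) -> false; scale = 3; shift = 0; shift = 3; [idx=4]; shift = 6; [idx=5]; shift = 9; [idx=6]; shift = 12; delta = 0; delta = 3; delta = 3; return 2; both end at 2.
Every one of the 21 inputs gives matching results.
verdict: equivalent


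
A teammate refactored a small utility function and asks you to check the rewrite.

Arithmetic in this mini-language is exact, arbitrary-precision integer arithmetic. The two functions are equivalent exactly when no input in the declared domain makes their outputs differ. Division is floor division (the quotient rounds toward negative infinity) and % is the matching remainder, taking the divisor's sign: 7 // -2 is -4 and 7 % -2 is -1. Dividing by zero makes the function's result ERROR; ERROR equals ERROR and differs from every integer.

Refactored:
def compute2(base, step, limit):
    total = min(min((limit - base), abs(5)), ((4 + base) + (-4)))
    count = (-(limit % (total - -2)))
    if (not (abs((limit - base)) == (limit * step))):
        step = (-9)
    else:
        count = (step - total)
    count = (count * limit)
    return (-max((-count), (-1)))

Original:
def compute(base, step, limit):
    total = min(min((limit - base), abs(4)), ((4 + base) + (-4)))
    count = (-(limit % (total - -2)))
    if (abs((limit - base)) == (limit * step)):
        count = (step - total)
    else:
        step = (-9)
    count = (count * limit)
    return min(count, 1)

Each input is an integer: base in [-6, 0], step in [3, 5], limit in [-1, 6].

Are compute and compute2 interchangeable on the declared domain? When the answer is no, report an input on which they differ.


The edit looks behavioral (`4` became `5`), but over these ranges it never changes the outcome.
Tracing base=-1, step=4, limit=2: compute: total becomes -1; next count becomes 0; next (abs((limit - base)) == (limit * step)) evaluates to false; next step becomes -9; next count becomes 0; next final value 0 | compute2: total becomes -1; next count becomes 0; next (not (abs((limit - base)) == (limit * step))) evaluates to true; next step becomes -9; next count becomes 0; next final value 0 — matching result 0.
Across all 168 domain points the two functions coincide.
verdict: equivalent


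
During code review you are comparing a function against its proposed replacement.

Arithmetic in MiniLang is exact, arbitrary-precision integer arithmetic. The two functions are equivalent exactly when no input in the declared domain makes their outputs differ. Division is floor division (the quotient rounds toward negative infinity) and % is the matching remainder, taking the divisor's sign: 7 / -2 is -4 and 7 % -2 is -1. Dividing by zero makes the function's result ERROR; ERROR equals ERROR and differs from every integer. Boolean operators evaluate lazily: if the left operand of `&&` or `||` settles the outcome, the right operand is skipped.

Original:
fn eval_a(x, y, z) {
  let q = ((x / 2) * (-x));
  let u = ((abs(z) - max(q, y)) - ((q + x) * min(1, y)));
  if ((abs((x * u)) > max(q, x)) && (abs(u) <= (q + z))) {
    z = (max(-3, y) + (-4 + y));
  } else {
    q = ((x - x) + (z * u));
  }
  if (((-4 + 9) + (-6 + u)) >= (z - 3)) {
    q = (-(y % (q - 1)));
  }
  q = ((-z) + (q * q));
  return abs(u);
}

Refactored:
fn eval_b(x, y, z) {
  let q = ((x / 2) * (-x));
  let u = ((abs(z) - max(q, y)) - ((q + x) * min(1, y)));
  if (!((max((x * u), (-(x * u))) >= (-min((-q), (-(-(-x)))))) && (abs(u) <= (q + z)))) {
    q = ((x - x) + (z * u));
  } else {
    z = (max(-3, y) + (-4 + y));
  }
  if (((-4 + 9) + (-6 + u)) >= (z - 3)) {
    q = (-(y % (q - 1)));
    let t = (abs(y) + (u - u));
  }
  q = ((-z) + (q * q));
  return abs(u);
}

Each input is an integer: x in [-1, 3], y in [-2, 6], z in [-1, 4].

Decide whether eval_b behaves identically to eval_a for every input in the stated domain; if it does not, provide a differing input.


Consider the input x=0, y=-2, z=1.
eval_a: q becomes 0; next u becomes 1; next ((abs((x * u)) > max(q, x)) && (abs(u) <= (q + z))) evaluates to false; next q becomes 1; next (((-4 + 9) + (-6 + u)) >= (z - 3)) evaluates to true; next hits division by zero so the output is ERROR
eval_b: q becomes 0; next u becomes 1; next (!((max((x * u), (-(x * u))) >= (-min((-q), (-(-(-x)))))) && (abs(u) <= (q + z)))) evaluates to false; next z becomes -8; next (((-4 + 9) + (-6 + u)) >= (z - 3)) evaluates to true; next q becomes 0; next t becomes 2; next q becomes 8; next final value 1
ERROR != 1, so the rewrite changes behavior.
verdict: not equivalent; witness: x=0, y=-2, z=1


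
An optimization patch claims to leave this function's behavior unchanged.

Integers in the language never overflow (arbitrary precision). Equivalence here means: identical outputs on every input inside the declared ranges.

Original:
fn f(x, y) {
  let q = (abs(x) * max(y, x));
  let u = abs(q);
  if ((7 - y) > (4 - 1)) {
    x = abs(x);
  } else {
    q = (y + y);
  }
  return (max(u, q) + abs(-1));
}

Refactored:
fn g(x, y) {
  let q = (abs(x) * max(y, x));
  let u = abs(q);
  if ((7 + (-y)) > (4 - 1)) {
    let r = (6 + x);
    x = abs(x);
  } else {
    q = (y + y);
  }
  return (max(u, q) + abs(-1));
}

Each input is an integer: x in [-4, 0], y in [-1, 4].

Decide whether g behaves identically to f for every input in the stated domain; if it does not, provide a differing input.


Differences: arithmetic usage differs, plus local variable names differ, plus statement counts differ, plus constant usage differs — yet all 30 inputs agree.
verdict: equivalent


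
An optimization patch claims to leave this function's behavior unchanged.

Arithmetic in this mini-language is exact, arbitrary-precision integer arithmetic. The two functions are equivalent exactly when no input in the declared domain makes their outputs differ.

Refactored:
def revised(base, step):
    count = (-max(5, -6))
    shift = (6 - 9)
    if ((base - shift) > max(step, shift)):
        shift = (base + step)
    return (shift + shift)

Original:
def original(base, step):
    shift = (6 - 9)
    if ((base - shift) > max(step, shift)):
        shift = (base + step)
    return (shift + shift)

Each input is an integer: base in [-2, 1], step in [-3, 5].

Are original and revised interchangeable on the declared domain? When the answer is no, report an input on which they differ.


Behavior is preserved: although statement counts differ; also min/max/abs usage differs; also local variable names differ; also constant usage differs, the outputs never diverge.
As a probe, take base=0, step=1: original runs shift=-3, then ((base - shift) > max(step, shift)) is true, then shift=1, then returns 2; revised runs count=-5, then shift=-3, then ((base - shift) > max(step, shift)) is true, then shift=1, then returns 2; both end at 2.
Every one of the 36 inputs gives matching results.
verdict: equivalent


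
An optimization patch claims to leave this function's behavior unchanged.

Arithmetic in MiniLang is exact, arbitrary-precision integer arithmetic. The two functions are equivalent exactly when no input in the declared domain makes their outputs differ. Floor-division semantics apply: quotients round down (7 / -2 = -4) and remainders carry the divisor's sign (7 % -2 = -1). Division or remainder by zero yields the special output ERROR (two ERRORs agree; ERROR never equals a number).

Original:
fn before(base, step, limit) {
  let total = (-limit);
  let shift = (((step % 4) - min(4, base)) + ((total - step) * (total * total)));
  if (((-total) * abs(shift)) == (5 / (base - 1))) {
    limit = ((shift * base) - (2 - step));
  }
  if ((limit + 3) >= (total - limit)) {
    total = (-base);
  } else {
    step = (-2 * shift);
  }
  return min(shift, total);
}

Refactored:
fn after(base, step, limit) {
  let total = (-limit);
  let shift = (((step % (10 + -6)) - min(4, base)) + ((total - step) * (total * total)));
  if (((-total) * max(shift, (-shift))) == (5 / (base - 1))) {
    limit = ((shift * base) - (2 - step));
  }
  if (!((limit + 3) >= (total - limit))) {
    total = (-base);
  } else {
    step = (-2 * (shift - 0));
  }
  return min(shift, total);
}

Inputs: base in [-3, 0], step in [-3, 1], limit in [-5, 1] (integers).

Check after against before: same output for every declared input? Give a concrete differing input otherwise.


Try base=-3, step=-3, limit=-5.
before: total becomes 5; next shift becomes 204; next (((-total) * abs(shift)) == (5 / (base - 1))) evaluates to false; next ((limit + 3) >= (total - limit)) evaluates to false; next step becomes -408; next final value 5
after: total becomes 5; next shift becomes 204; next (((-total) * max(shift, (-shift))) == (5 / (base - 1))) evaluates to false; next (!((limit + 3) >= (total - limit))) evaluates to true; next total becomes 3; next final value 3
5 vs 3 — the two versions disagree here.
verdict: not equivalent; witness: base=-3, step=-3, limit=-5


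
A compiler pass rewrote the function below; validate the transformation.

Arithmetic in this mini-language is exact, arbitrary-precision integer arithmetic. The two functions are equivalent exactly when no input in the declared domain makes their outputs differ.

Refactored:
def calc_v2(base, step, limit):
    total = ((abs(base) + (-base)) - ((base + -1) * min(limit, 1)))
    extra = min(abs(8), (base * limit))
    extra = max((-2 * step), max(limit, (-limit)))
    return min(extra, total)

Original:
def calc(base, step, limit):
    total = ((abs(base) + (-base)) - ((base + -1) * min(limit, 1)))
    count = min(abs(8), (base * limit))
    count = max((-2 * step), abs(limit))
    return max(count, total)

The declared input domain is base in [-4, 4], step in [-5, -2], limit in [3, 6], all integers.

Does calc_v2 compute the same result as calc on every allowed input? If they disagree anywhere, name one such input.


Evaluate both at base=-4, step=-5, limit=3.
calc: total = 13; count = -12; count = 10; return 13
calc_v2: total = 13; extra = -12; extra = 10; return 10
13 != 10, so the rewrite changes behavior.
verdict: not equivalent; witness: base=-4, step=-5, limit=3


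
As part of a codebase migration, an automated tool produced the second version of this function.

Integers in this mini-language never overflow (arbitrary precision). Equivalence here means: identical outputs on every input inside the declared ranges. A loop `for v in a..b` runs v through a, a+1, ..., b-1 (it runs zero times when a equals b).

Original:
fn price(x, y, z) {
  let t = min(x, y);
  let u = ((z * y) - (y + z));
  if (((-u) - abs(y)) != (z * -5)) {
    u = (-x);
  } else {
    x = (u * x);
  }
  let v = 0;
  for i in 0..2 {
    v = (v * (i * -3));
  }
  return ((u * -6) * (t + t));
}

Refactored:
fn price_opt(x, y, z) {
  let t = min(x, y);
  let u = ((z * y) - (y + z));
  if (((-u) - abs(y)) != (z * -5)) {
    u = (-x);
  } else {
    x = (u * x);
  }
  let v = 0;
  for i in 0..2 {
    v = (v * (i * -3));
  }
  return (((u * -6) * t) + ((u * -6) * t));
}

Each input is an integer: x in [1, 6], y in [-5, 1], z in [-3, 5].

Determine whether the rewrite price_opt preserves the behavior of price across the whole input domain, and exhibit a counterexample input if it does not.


Side by side, the visible changes include: arithmetic usage differs; also constant usage differs.
Spot check at x=4, y=-2, z=-1 — price: t := -2 | u := 5 | (((-u) - abs(y)) != (z * -5)): true | u := -4 | v := 0 | iter i=0: | v := 0 | iter i=1: | v := 0 | result -96. price_opt: t := -2 | u := 5 | (((-u) - abs(y)) != (z * -5)): true | u := -4 | v := 0 | iter i=0: | v := 0 | iter i=1: | v := 0 | result -96. Both give -96.
An exhaustive pass over the 378 declared inputs shows identical outputs.
verdict: equivalent


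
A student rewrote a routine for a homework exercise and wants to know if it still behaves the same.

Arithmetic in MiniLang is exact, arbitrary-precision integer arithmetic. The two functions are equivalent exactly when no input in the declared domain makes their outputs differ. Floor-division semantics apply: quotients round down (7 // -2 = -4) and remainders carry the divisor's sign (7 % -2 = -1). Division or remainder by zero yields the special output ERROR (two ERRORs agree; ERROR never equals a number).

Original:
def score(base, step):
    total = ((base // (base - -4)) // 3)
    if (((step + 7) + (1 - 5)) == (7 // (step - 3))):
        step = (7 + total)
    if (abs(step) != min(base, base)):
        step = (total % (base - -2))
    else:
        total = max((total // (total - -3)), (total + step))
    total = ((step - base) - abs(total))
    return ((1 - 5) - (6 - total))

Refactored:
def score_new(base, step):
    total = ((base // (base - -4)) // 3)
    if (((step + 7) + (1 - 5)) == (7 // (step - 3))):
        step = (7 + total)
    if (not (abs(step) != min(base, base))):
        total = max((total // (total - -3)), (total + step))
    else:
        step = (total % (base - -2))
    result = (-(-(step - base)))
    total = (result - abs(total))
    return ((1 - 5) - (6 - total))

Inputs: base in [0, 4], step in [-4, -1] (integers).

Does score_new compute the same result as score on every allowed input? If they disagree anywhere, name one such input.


This is a faithful refactor — statement counts differ, and local variable names differ, and boolean connective usage differs, but the computed results match everywhere.
As a probe, take base=4, step=-4: score runs total := 0 | (((step + 7) + (1 - 5)) == (7 // (step - 3))): true | step := 7 | (abs(step) != min(base, base)): true | step := 0 | total := -4 | result -14; score_new runs total := 0 | (((step + 7) + (1 - 5)) == (7 // (step - 3))): true | step := 7 | (not (abs(step) != min(base, base))): false | step := 0 | result := -4 | total := -4 | result -14; both end at -14.
An exhaustive pass over the 20 declared inputs shows identical outputs.
verdict: equivalent


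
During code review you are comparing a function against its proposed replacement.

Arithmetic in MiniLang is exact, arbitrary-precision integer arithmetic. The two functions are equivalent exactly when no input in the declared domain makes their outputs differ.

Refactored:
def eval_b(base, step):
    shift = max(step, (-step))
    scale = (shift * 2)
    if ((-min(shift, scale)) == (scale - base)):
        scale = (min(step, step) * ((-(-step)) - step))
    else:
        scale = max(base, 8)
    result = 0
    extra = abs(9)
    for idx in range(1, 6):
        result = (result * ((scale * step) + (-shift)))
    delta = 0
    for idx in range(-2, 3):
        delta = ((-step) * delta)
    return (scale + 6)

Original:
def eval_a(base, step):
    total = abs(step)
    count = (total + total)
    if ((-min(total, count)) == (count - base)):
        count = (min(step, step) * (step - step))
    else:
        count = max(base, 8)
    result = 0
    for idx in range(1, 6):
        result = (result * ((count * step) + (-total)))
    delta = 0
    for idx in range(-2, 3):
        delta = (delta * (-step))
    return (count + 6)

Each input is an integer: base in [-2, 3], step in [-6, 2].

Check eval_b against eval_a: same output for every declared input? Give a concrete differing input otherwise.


Side by side, the visible changes include: local variable names differ; constant usage differs; min/max/abs usage differs; arithmetic usage differs; statement counts differ.
Tracing base=2, step=0: eval_a: total = 0; count = 0; ((-min(total, count)) == (count - base)) -> false; count = 8; result = 0; [idx=1]; result = 0; [idx=2]; result = 0; [idx=3]; result = 0; [idx=4]; result = 0; [idx=5]; result = 0; delta = 0; [idx=-2]; delta = 0; [idx=-1]; delta = 0; [idx=0]; delta = 0; [idx=1]; delta = 0; [idx=2]; delta = 0; return 14 | eval_b: shift = 0; scale = 0; ((-min(shift, scale)) == (scale - base)) -> false; scale = 8; result = 0; extra = 9; [idx=1]; result = 0; [idx=2]; result = 0; [idx=3]; result = 0; [idx=4]; result = 0; [idx=5]; result = 0; delta = 0; [idx=-2]; delta = 0; [idx=-1]; delta = 0; [idx=0]; delta = 0; [idx=1]; delta = 0; [idx=2]; delta = 0; return 14 — matching result 14.
Across all 54 domain points the two functions coincide.
verdict: equivalent


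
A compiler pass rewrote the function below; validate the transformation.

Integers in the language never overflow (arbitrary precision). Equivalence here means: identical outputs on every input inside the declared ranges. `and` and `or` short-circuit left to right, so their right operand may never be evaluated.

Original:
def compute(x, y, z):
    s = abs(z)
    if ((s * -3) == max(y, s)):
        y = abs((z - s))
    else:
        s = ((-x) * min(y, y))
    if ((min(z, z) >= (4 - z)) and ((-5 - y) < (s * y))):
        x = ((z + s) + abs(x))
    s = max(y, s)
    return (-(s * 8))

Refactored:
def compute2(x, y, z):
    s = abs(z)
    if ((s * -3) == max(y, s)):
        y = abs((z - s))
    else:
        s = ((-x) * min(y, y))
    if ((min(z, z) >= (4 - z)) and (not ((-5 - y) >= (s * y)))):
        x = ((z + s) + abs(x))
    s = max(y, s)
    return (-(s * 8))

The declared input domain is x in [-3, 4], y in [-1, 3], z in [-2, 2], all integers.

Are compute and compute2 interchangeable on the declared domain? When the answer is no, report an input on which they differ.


Reading the diff, among the changes: comparison usage differs, and boolean connective usage differs.
As a probe, take x=-2, y=3, z=-2: compute runs s = 2; ((s * -3) == max(y, s)) -> false; s = 6; ((min(z, z) >= (4 - z)) and ((-5 - y) < (s * y))) -> false; s = 6; return -48; compute2 runs s = 2; ((s * -3) == max(y, s)) -> false; s = 6; ((min(z, z) >= (4 - z)) and (not ((-5 - y) >= (s * y)))) -> false; s = 6; return -48; both end at -48.
Checked all 200 inputs in the declared domain: the outputs agree on every one.
verdict: equivalent


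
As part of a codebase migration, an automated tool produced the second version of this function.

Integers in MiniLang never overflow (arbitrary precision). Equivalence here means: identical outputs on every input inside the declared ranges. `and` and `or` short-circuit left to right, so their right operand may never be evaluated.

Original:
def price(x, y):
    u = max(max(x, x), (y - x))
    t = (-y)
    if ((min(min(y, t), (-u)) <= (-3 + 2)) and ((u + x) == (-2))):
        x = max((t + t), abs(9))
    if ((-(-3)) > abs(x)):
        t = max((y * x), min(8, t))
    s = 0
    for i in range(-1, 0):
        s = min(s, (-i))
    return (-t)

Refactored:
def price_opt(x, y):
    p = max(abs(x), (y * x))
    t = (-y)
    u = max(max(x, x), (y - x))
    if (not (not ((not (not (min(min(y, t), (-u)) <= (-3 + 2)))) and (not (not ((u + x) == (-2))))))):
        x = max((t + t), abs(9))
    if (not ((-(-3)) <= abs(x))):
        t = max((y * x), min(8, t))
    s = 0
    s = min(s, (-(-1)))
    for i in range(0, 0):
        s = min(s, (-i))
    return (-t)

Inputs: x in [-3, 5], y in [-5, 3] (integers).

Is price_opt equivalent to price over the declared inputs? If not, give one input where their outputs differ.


Side by side, the visible changes include: constant usage differs; also comparison usage differs; also local variable names differ; also min/max/abs usage differs; also loop structure differs; also boolean connective usage differs; also arithmetic usage differs; also statement counts differ.
Spot check at x=-1, y=-2 — price: u = -1; t = 2; ((min(min(y, t), (-u)) <= (-3 + 2)) and ((u + x) == (-2))) -> true; x = 9; ((-(-3)) > abs(x)) -> false; s = 0; [i=-1]; s = 0; return -2. price_opt: p = 2; t = 2; u = -1; (not (not ((not (not (min(min(y, t), (-u)) <= (-3 + 2)))) and (not (not ((u + x) == (-2))))))) -> true; x = 9; (not ((-(-3)) <= abs(x))) -> false; s = 0; s = 0; the i loop: no iterations; return -2. Both give -2.
Checked all 81 inputs in the declared domain: the outputs agree on every one.
verdict: equivalent


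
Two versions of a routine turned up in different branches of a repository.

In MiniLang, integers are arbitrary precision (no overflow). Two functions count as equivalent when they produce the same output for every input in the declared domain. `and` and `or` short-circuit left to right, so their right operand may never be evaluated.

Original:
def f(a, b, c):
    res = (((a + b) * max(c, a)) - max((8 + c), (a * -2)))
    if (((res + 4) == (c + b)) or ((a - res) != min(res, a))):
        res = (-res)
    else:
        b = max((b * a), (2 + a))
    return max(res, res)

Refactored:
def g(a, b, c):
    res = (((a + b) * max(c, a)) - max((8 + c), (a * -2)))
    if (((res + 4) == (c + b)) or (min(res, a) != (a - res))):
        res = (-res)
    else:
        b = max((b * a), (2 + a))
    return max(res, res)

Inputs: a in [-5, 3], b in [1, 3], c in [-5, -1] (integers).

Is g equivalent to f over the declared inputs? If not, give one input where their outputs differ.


The two are interchangeable: same computation, different form, and every declared input agrees.
Tracing a=1, b=3, c=-2: f: res becomes -2; next (((res + 4) == (c + b)) or ((a - res) != min(res, a))) evaluates to true; next res becomes 2; next final value 2 | g: res becomes -2; next (((res + 4) == (c + b)) or (min(res, a) != (a - res))) evaluates to true; next res becomes 2; next final value 2 — matching result 2.
Sweeping the whole domain (135 inputs) finds no disagreement.
verdict: equivalent


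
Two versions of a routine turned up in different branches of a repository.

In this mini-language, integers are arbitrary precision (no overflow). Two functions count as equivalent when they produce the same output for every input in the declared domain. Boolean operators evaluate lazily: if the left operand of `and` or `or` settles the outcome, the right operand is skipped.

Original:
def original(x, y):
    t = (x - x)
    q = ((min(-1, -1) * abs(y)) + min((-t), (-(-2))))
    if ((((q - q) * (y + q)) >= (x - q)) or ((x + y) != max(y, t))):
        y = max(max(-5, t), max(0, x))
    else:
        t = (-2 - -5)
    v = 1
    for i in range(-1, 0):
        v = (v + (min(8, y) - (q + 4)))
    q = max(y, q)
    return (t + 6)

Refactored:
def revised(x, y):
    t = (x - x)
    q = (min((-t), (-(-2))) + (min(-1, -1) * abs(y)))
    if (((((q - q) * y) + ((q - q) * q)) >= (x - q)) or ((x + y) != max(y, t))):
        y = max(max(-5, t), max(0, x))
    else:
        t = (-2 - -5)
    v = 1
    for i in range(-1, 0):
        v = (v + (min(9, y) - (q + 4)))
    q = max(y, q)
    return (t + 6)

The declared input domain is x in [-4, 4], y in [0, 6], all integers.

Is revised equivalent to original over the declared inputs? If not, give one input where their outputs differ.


The one real change (`8` became `9`) has no effect anywhere in the declared ranges.
As a probe, take x=2, y=1: original runs t=0, then q=-1, then ((((q - q) * (y + q)) >= (x - q)) or ((x + y) != max(y, t))) is true, then y=2, then v=1, then (i=-1), then v=0, then q=2, then returns 6; revised runs t=0, then q=-1, then (((((q - q) * y) + ((q - q) * q)) >= (x - q)) or ((x + y) != max(y, t))) is true, then y=2, then v=1, then (i=-1), then v=0, then q=2, then returns 6; both end at 6.
Sweeping the whole domain (63 inputs) finds no disagreement.
verdict: equivalent


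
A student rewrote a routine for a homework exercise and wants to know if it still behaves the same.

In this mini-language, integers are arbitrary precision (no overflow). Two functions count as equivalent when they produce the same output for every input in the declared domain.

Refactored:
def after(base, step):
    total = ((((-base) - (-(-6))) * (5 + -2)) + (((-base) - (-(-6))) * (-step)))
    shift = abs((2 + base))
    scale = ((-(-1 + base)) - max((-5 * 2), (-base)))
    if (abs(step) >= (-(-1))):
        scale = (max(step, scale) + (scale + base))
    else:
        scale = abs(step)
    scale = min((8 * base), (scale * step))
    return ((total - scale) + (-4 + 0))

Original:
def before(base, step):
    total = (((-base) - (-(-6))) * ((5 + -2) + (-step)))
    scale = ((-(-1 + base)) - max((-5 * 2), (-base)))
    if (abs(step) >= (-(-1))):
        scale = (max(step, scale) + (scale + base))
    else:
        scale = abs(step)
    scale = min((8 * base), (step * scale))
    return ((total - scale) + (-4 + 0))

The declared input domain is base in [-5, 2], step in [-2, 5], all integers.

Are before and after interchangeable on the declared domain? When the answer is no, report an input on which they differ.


The two are interchangeable: arithmetic usage differs; and local variable names differ; and statement counts differ; and min/max/abs usage differs; and constant usage differs, and every declared input agrees.
Spot check at base=-5, step=-1 — before: total becomes -4; next scale becomes 1; next (abs(step) >= (-(-1))) evaluates to true; next scale becomes -3; next scale becomes -40; next final value 32. after: total becomes -4; next shift becomes 3; next scale becomes 1; next (abs(step) >= (-(-1))) evaluates to true; next scale becomes -3; next scale becomes -40; next final value 32. Both give 32.
Sweeping the whole domain (64 inputs) finds no disagreement.
verdict: equivalent


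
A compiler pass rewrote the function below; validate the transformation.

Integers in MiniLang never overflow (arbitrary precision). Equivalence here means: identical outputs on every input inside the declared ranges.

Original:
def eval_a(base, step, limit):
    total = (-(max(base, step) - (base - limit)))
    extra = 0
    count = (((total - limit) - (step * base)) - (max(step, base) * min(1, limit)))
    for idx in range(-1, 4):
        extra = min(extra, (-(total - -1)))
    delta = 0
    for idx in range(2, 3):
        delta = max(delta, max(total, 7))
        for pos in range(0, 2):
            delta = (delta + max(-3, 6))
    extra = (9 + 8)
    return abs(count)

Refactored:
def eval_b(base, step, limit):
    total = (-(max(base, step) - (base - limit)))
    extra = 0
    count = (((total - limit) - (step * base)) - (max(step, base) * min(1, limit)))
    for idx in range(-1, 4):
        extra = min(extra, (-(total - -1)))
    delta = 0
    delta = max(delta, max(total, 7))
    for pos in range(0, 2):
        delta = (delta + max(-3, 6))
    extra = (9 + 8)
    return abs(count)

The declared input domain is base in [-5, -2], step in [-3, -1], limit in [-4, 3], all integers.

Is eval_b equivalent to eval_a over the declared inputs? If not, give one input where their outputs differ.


Equivalent — the differences include statement counts differ, plus loop structure differs, yet no declared input distinguishes the two.
As a probe, take base=-3, step=-1, limit=-4: eval_a runs total becomes 2; next extra becomes 0; next count becomes -1; next at idx=-1:; next extra becomes -3; next at idx=0:; next extra becomes -3; next at idx=1:; next extra becomes -3; next at idx=2:; next extra becomes -3; next at idx=3:; next extra becomes -3; next delta becomes 0; next at idx=2:; next delta becomes 7; next at pos=0:; next delta becomes 13; next at pos=1:; next delta becomes 19; next extra becomes 17; next final value 1; eval_b runs total becomes 2; next extra becomes 0; next count becomes -1; next at idx=-1:; next extra becomes -3; next at idx=0:; next extra becomes -3; next at idx=1:; next extra becomes -3; next at idx=2:; next extra becomes -3; next at idx=3:; next extra becomes -3; next delta becomes 0; next delta becomes 7; next at pos=0:; next delta becomes 13; next at pos=1:; next delta becomes 19; next extra becomes 17; next final value 1; both end at 1.
Across all 96 domain points the two functions coincide.
verdict: equivalent


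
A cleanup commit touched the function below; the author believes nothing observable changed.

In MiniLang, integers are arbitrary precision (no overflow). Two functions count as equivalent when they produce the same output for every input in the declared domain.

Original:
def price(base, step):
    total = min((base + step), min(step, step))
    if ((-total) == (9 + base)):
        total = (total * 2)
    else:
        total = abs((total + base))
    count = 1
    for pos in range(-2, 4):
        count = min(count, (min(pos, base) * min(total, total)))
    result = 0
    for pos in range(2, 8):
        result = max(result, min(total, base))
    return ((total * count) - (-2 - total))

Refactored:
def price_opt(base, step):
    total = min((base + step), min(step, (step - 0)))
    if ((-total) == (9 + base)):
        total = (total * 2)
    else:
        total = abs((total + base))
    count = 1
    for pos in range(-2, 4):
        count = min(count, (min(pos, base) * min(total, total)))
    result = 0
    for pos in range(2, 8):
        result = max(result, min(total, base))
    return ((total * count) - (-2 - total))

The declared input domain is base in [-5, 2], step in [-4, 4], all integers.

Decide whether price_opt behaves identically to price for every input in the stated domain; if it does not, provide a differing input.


Behavior is preserved: although constant usage differs; arithmetic usage differs, the outputs never diverge.
Tracing base=-5, step=-4: price: total := -9 | ((-total) == (9 + base)): false | total := 14 | count := 1 | iter pos=-2: | count := -70 | iter pos=-1: | count := -70 | iter pos=0: | count := -70 | iter pos=1: | count := -70 | iter pos=2: | count := -70 | iter pos=3: | count := -70 | result := 0 | iter pos=2: | result := 0 | iter pos=3: | result := 0 | iter pos=4: | result := 0 | iter pos=5: | result := 0 | iter pos=6: | result := 0 | iter pos=7: | result := 0 | result -964 | price_opt: total := -9 | ((-total) == (9 + base)): false | total := 14 | count := 1 | iter pos=-2: | count := -70 | iter pos=-1: | count := -70 | iter pos=0: | count := -70 | iter pos=1: | count := -70 | iter pos=2: | count := -70 | iter pos=3: | count := -70 | result := 0 | iter pos=2: | result := 0 | iter pos=3: | result := 0 | iter pos=4: | result := 0 | iter pos=5: | result := 0 | iter pos=6: | result := 0 | iter pos=7: | result := 0 | result -964 — matching result -964.
An exhaustive pass over the 72 declared inputs shows identical outputs.
verdict: equivalent


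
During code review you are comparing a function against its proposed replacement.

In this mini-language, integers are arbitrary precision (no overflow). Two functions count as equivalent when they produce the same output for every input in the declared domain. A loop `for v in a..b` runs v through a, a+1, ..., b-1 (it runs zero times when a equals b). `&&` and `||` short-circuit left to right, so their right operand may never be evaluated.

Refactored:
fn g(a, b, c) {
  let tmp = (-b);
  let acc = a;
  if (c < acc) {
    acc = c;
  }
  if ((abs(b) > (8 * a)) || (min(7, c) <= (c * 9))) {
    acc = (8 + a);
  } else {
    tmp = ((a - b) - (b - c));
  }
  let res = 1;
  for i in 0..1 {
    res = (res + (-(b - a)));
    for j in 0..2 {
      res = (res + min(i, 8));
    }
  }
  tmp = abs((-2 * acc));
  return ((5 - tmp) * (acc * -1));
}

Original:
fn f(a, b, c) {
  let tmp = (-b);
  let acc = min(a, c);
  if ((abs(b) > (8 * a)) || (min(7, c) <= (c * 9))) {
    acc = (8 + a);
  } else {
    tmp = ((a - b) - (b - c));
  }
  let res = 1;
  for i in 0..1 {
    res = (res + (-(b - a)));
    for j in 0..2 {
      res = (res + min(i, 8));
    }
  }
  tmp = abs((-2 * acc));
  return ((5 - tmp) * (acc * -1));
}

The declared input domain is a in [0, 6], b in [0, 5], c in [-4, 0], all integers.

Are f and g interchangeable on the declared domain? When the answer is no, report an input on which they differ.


Behavior is preserved: although statement counts differ; and comparison usage differs; and min/max/abs usage differs; and branching structure differs, the outputs never diverge.
Tracing a=6, b=3, c=-3: f: tmp = -3; acc = -3; ((abs(b) > (8 * a)) || (min(7, c) <= (c * 9))) -> false; tmp = -3; res = 1; [i=0]; res = 4; [j=0]; res = 4; [j=1]; res = 4; tmp = 6; return -3 | g: tmp = -3; acc = 6; (c < acc) -> true; acc = -3; ((abs(b) > (8 * a)) || (min(7, c) <= (c * 9))) -> false; tmp = -3; res = 1; [i=0]; res = 4; [j=0]; res = 4; [j=1]; res = 4; tmp = 6; return -3 — matching result -3.
Across all 210 domain points the two functions coincide.
verdict: equivalent


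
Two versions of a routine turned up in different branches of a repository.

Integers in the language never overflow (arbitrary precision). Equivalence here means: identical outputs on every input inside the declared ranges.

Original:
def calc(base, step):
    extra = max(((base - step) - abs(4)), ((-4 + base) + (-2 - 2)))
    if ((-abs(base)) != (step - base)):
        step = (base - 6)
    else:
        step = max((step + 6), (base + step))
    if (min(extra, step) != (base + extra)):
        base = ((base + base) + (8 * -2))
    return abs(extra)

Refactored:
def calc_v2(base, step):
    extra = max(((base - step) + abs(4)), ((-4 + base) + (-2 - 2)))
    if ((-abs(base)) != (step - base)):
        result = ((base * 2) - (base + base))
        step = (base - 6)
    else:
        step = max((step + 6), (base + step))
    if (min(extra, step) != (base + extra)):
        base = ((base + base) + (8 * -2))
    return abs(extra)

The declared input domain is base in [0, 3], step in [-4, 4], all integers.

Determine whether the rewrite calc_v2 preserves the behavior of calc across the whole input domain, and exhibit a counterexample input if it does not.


Evaluate both at base=0, step=-4.
calc: extra=0, then ((-abs(base)) != (step - base)) is true, then step=-6, then (min(extra, step) != (base + extra)) is true, then base=-16, then returns 0
calc_v2: extra=8, then ((-abs(base)) != (step - base)) is true, then result=0, then step=-6, then (min(extra, step) != (base + extra)) is true, then base=-16, then returns 8
0 against 8: the behavior changed.
verdict: not equivalent; witness: base=0, step=-4


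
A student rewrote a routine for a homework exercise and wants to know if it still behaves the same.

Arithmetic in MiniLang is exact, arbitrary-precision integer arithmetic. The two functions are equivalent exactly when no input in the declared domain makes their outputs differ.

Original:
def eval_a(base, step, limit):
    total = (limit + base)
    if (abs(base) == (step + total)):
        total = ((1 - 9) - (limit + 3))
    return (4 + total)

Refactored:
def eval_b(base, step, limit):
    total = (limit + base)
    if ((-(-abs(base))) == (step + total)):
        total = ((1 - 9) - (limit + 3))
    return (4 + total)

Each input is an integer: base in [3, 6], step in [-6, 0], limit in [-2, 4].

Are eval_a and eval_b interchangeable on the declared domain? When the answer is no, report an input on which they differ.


Side by side, the visible changes include: same computation, different form.
One worked example (base=5, step=-6, limit=0) — eval_a: total = 5; (abs(base) == (step + total)) -> false; return 9; eval_b: total = 5; ((-(-abs(base))) == (step + total)) -> false; return 9; agreement on 9.
Every one of the 196 inputs gives matching results.
verdict: equivalent


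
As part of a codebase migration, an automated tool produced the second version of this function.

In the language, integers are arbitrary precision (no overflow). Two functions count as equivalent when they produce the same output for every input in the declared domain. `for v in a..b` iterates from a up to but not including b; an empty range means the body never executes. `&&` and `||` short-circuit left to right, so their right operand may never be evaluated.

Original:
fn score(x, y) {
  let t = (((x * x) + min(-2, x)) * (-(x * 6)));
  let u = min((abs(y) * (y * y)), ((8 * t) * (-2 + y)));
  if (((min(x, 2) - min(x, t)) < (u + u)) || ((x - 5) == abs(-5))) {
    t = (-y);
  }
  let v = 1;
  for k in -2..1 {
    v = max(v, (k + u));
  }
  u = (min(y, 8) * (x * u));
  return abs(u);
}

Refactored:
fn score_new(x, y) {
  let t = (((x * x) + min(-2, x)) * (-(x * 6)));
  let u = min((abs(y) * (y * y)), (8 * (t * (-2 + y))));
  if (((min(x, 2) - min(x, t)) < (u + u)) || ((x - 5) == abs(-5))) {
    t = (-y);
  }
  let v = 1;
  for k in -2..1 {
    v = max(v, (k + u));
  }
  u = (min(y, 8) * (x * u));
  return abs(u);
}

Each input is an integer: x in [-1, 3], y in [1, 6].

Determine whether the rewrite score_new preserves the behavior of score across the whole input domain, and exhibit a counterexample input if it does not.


Changes here: same computation, different form; the full 30-point sweep finds no disagreement.
verdict: equivalent
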